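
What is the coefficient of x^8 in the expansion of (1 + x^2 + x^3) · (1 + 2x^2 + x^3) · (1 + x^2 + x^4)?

(1 + x^2 + x^3) has coefficients 1,0,1,1 for degrees 0…3.
(1 + 2x^2 + x^3) has coefficients 1,0,2,1,0,0,0,0,0 for degrees 0…8.
Finally multiplying by (1 + x^2 + x^4), the product of all factors after the first has coefficients 1,0,3,1,3,1,2,1,0 for degrees 0…8.
[x^8] = 1·0 + 1·2 + 1·1 = 3.

3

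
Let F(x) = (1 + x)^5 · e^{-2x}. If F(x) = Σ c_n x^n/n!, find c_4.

-24

The EGF product rule gives c_4 = Σ_{k_1+k_2=4} C(4; k_1,k_2) · ∏ g_i(k_i), where (1+x)^5 gives the falling factorial (5)_k; e^{-2x} gives (-2)^k.
g_1(k) for k = 0…4: 1, 5, 20, 60, 120.
g_2(k) for k = 0…4: 1, -2, 4, -8, 16.
c_4 = Σ_k C(4,k)·g_1(k)·g_2(4−k) = 1·1·16 + 4·5·(-8) + 6·20·4 + 4·60·(-2) + 1·120·1 = 16 − 160 + 480 − 480 + 120 = -24.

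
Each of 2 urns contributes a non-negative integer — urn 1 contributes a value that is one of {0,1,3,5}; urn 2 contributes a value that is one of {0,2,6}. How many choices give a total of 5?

The generating function for the choices is (1 + x + x^3 + x^5)·(1 + x^2 + x^6); the count is [x^5].
(1 + x + x^3 + x^5) has coefficients 1,1,0,1,0,1 for degrees 0…5.
(1 + x^2 + x^6) has coefficients 1,0,1,0,0,0 for degrees 0…5.
[x^5] = 1·0 + 1·0 + 1·1 + 1·1 = 2.

2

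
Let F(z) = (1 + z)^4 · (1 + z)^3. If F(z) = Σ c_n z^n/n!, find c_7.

5040

The EGF product rule gives c_7 = Σ_{k_1+k_2=7} C(7; k_1,k_2) · ∏ g_i(k_i), where (1+z)^4 gives the falling factorial (4)_k; (1+z)^3 gives the falling factorial (3)_k.
g_1(k) for k = 0…7: 1, 4, 12, 24, 24, 0, 0, 0.
g_2(k) for k = 0…7: 1, 3, 6, 6, 0, 0, 0, 0.
c_7 = Σ_k C(7,k)·g_1(k)·g_2(7−k) = 35·24·6 = 5040.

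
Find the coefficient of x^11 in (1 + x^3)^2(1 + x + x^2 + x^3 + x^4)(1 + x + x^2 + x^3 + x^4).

6

(1 + x^3)^2 has coefficients 1,0,0,2,0,0,1 for degrees 0…6.
(1 + x + x^2 + x^3 + x^4) has coefficients 1,1,1,1,1,0,0,0,0,0,0,0 for degrees 0…11.
Finally multiplying by (1 + x + x^2 + x^3 + x^4), the product of all factors after the first has coefficients 1,2,3,4,5,4,3,2,1,0,0,0 for degrees 0…11.
[x^11] = 1·0 + 2·1 + 1·4 = 6.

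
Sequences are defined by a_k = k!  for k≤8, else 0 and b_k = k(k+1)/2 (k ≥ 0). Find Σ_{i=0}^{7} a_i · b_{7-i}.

Write out a_i and b_{7-i} for i = 0,…,7 and sum the products.
Σ = 1·28 + 1·21 + 2·15 + 6·10 + 24·6 + 120·3 + 720·1 + 5040·0 = 1363.

1363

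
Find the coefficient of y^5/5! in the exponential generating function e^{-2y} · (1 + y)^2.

The EGF product rule gives c_5 = Σ_{k_1+k_2=5} C(5; k_1,k_2) · ∏ g_i(k_i), where e^{-2y} gives (-2)^k; (1+y)^2 gives the falling factorial (2)_k.
g_1(k) for k = 0…5: 1, -2, 4, -8, 16, -32.
g_2(k) for k = 0…5: 1, 2, 2, 0, 0, 0.
c_5 = Σ_k C(5,k)·g_1(k)·g_2(5−k) = 10·(-8)·2 + 5·16·2 + 1·(-32)·1 = −160 + 160 − 32 = -32.

-32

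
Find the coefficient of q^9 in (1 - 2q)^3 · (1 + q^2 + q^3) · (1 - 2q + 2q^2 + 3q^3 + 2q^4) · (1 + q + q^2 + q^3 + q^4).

(1 - 2q)^3 has coefficients 1,-6,12,-8 for degrees 0…3.
(1 + q^2 + q^3) has coefficients 1,0,1,1,0,0,0,0,0,0 for degrees 0…9.
Multiplying by (1 - 2q + 2q^2 + 3q^3 + 2q^4) gives running coefficients 1,-2,3,2,2,5,5,2,0,0 for degrees 0…9.
Finally multiplying by (1 + q + q^2 + q^3 + q^4), the product of all factors after the first has coefficients 1,-1,2,4,6,10,17,16,14,12 for degrees 0…9.
[q^9] = 1·12 − 6·14 + 12·16 − 8·17 = -16.

-16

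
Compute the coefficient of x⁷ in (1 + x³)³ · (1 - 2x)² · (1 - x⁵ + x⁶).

(1 + x³)³ has coefficients 1,0,0,3,0,0,3,0 for degrees 0…7.
(1 - 2x)² has coefficients 1,-4,4,0,0,0,0,0 for degrees 0…7.
Finally multiplying by (1 - x⁵ + x⁶), the product of all factors after the first has coefficients 1,-4,4,0,0,-1,5,-8 for degrees 0…7.
[x⁷] = 1·(-8) + 3·0 + 3·(-4) = -20.

-20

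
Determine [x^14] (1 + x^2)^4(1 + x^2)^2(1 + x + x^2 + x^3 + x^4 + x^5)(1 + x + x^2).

(1 + x^2)^4 has coefficients 1,0,4,0,6,0,4,0,1 for degrees 0…8.
(1 + x^2)^2 has coefficients 1,0,2,0,1,0,0,0,0,0,0,0,0,0,0 for degrees 0…14.
Multiplying by (1 + x + x^2 + x^3 + x^4 + x^5) gives running coefficients 1,1,3,3,4,4,3,3,1,1,0,0,0,0,0 for degrees 0…14.
Finally multiplying by (1 + x + x^2), the product of all factors after the first has coefficients 1,2,5,7,10,11,11,10,7,5,2,1,0,0,0 for degrees 0…14.
[x^14] = 1·0 + 4·0 + 6·2 + 4·7 + 1·11 = 51.

51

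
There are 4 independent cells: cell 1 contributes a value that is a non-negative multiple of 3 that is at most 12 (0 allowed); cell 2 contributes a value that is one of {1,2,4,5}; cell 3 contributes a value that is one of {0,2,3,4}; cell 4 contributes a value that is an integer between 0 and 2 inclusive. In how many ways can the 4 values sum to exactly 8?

The generating function for the choices is (1 + y^3 + y^6 + y^9 + y^12)·(y + y^2 + y^4 + y^5)·(1 + y^2 + y^3 + y^4)·(1 + y + y^2); the count is [y^8].
(1 + y^3 + y^6 + y^9 + y^12) has coefficients 1,0,0,1,0,0,1,0,0 for degrees 0…8.
(y + y^2 + y^4 + y^5) has coefficients 0,1,1,0,1,1,0,0,0 for degrees 0…8.
Multiplying by (1 + y^2 + y^3 + y^4) gives running coefficients 0,1,1,1,3,3,2,2,2 for degrees 0…8.
Finally multiplying by (1 + y + y^2), the product of all factors after the first has coefficients 0,1,2,3,5,7,8,7,6 for degrees 0…8.
[y^8] = 1·6 + 1·7 + 1·2 = 15.

15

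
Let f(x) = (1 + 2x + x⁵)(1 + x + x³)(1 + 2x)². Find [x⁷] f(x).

8

(1 + 2x + x⁵) has coefficients 1,2,0,0,0,1 for degrees 0…5.
(1 + x + x³) has coefficients 1,1,0,1,0,0,0,0 for degrees 0…7.
Finally multiplying by (1 + 2x)², the product of all factors after the first has coefficients 1,5,8,5,4,4,0,0 for degrees 0…7.
[x⁷] = 1·0 + 2·0 + 1·8 = 8.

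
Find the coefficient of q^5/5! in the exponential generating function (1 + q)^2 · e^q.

The EGF product rule gives c_5 = Σ_{k_1+k_2=5} C(5; k_1,k_2) · ∏ g_i(k_i), where (1+q)^2 gives the falling factorial (2)_k; e^q gives (1)^k.
g_1(k) for k = 0…5: 1, 2, 2, 0, 0, 0.
g_2(k) for k = 0…5: 1, 1, 1, 1, 1, 1.
c_5 = Σ_k C(5,k)·g_1(k)·g_2(5−k) = 1·1·1 + 5·2·1 + 10·2·1 = 1 + 10 + 20 = 31.

31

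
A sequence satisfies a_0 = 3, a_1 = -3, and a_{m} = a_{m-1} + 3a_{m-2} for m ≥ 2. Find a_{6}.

51

The ordinary generating function has denominator 1 - q - 3q^2.
Iterating the recurrence: a_0,…,a_{6} = 3, -3, 6, -3, 15, 6, 51.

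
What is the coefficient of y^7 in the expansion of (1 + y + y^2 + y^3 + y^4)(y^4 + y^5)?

(1 + y + y^2 + y^3 + y^4) has coefficients 1,1,1,1,1 for degrees 0…4.
(y^4 + y^5) has coefficients 0,0,0,0,1,1,0,0 for degrees 0…7.
[y^7] = 1·0 + 1·0 + 1·1 + 1·1 + 1·0 = 2.

2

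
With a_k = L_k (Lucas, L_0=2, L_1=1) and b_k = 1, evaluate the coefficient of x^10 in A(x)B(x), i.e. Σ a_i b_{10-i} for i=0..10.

This is [x^10] in the product of the two ordinary generating functions.
Σ = 2·1 + 1·1 + 3·1 + 4·1 + 7·1 + 11·1 + 18·1 + 29·1 + 47·1 + 76·1 + 123·1 = 321.

321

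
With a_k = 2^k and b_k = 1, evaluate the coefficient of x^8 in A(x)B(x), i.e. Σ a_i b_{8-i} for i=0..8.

The convolution is the x^8 coefficient of A(x)B(x).
Σ = 1·1 + 2·1 + 4·1 + 8·1 + 16·1 + 32·1 + 64·1 + 128·1 + 256·1 = 511.

511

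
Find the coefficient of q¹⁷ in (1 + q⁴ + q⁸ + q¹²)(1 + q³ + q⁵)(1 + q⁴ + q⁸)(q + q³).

2

(1 + q⁴ + q⁸ + q¹²) has coefficients 1,0,0,0,1,0,0,0,1,0,0,0,1 for degrees 0…12.
(1 + q³ + q⁵) has coefficients 1,0,0,1,0,1,0,0,0,0,0,0,0,0,0,0,0,0 for degrees 0…17.
Multiplying by (1 + q⁴ + q⁸) gives running coefficients 1,0,0,1,1,1,0,1,1,1,0,1,0,1,0,0,0,0 for degrees 0…17.
Finally multiplying by (q + q³), the product of all factors after the first has coefficients 0,1,0,1,1,1,2,1,2,1,2,1,2,0,2,0,1,0 for degrees 0…17.
[q¹⁷] = 1·0 + 1·0 + 1·1 + 1·1 = 2.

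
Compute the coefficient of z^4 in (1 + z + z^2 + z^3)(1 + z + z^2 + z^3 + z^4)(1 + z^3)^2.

(1 + z + z^2 + z^3) has coefficients 1,1,1,1 for degrees 0…3.
(1 + z + z^2 + z^3 + z^4) has coefficients 1,1,1,1,1 for degrees 0…4.
Finally multiplying by (1 + z^3)^2, the product of all factors after the first has coefficients 1,1,1,3,3 for degrees 0…4.
[z^4] = 1·3 + 1·3 + 1·1 + 1·1 = 8.

8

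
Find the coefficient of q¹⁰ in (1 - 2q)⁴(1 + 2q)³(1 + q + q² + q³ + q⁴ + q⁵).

(1 - 2q)⁴ has coefficients 1,-8,24,-32,16 for degrees 0…4.
(1 + 2q)³ has coefficients 1,6,12,8,0,0,0,0,0,0,0 for degrees 0…10.
Finally multiplying by (1 + q + q² + q³ + q⁴ + q⁵), the product of all factors after the first has coefficients 1,7,19,27,27,27,26,20,8,0,0 for degrees 0…10.
[q¹⁰] = 1·0 − 8·0 + 24·8 − 32·20 + 16·26 = -32.

-32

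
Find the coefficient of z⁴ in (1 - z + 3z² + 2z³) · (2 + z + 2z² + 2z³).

(1 - z + 3z² + 2z³) has coefficients 1,-1,3,2 for degrees 0…3.
(2 + z + 2z² + 2z³) has coefficients 2,1,2,2,0 for degrees 0…4.
[z⁴] = 1·0 − 1·2 + 3·2 + 2·1 = 6.

6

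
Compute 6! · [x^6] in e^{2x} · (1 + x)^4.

The EGF product rule gives c_6 = Σ_{k_1+k_2=6} C(6; k_1,k_2) · ∏ g_i(k_i), where e^{2x} gives (2)^k; (1+x)^4 gives the falling factorial (4)_k.
g_1(k) for k = 0…6: 1, 2, 4, 8, 16, 32, 64.
g_2(k) for k = 0…6: 1, 4, 12, 24, 24, 0, 0.
c_6 = Σ_k C(6,k)·g_1(k)·g_2(6−k) = 15·4·24 + 20·8·24 + 15·16·12 + 6·32·4 + 1·64·1 = 1440 + 3840 + 2880 + 768 + 64 = 8992.

8992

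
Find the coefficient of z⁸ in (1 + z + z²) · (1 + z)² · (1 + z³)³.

12

(1 + z + z²) has coefficients 1,1,1 for degrees 0…2.
(1 + z)² has coefficients 1,2,1,0,0,0,0,0,0 for degrees 0…8.
Finally multiplying by (1 + z³)³, the product of all factors after the first has coefficients 1,2,1,3,6,3,3,6,3 for degrees 0…8.
[z⁸] = 1·3 + 1·6 + 1·3 = 12.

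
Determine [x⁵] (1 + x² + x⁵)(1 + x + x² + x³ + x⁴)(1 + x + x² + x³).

(1 + x² + x⁵) has coefficients 1,0,1,0,0,1 for degrees 0…5.
(1 + x + x² + x³ + x⁴) has coefficients 1,1,1,1,1,0 for degrees 0…5.
Finally multiplying by (1 + x + x² + x³), the product of all factors after the first has coefficients 1,2,3,4,4,3 for degrees 0…5.
[x⁵] = 1·3 + 1·4 + 1·1 = 8.

8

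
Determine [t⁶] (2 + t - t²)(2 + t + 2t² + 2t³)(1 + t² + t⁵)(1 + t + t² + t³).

(2 + t - t²) has coefficients 2,1,-1 for degrees 0…2.
(2 + t + 2t² + 2t³) has coefficients 2,1,2,2,0,0,0 for degrees 0…6.
Multiplying by (1 + t² + t⁵) gives running coefficients 2,1,4,3,2,4,1 for degrees 0…6.
Finally multiplying by (1 + t + t² + t³), the product of all factors after the first has coefficients 2,3,7,10,10,13,10 for degrees 0…6.
[t⁶] = 2·10 + 1·13 − 1·10 = 23.

23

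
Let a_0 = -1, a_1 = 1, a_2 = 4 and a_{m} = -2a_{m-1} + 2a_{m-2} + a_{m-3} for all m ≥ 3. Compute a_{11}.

-18424

The ordinary generating function has denominator 1 + 2y - 2y^2 - y^3.
Iterating the recurrence: a_0,…,a_{11} = -1, 1, 4, -7, 23, -56, 151, -391, 1028, -2687, 7039, -18424.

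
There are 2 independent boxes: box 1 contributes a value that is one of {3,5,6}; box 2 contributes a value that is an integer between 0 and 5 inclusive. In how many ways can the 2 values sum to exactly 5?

The generating function for the choices is (x^3 + x^5 + x^6)·(1 + x + x^2 + x^3 + x^4 + x^5); the count is [x^5].
(x^3 + x^5 + x^6) has coefficients 0,0,0,1,0,1 for degrees 0…5.
(1 + x + x^2 + x^3 + x^4 + x^5) has coefficients 1,1,1,1,1,1 for degrees 0…5.
[x^5] = 1·1 + 1·1 = 2.

2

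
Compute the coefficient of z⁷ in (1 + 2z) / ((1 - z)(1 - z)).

The denominator gives the recurrence a_n = 2a_(n−1) − a_(n−2) for n ≥ 2; the numerator fixes a_0 = 1, a_1 = 4.
Iterating: 1, 4, 7, 10, 13, 16, 19, 22, so a_7 = 22.

22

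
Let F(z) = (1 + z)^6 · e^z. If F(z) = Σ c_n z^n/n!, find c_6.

The EGF product rule gives c_6 = Σ_{k_1+k_2=6} C(6; k_1,k_2) · ∏ g_i(k_i), where (1+z)^6 gives the falling factorial (6)_k; e^z gives (1)^k.
g_1(k) for k = 0…6: 1, 6, 30, 120, 360, 720, 720.
g_2(k) for k = 0…6: 1, 1, 1, 1, 1, 1, 1.
c_6 = Σ_k C(6,k)·g_1(k)·g_2(6−k) = 1·1·1 + 6·6·1 + 15·30·1 + 20·120·1 + 15·360·1 + 6·720·1 + 1·720·1 = 1 + 36 + 450 + 2400 + 5400 + 4320 + 720 = 13327.

13327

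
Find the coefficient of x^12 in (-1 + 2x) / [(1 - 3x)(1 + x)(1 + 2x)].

Partial fractions give a closed form: a_n = (-3/20)·3^n + (3/4)·(-1)^n + (-8/5)·(-2)^n.
At n = 12: a_12 = -86269.

-86269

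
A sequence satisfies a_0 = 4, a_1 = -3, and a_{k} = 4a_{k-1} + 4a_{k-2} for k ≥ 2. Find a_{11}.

1844224

The ordinary generating function has denominator 1 - 4z - 4z^2.
Iterating the recurrence: a_0,…,a_{11} = 4, -3, 4, 4, 32, 144, 704, 3392, 16384, 79104, 381952, 1844224.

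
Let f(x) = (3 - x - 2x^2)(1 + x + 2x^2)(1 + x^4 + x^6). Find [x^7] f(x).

-2

(3 - x - 2x^2) has coefficients 3,-1,-2 for degrees 0…2.
(1 + x + 2x^2) has coefficients 1,1,2,0,0,0,0,0 for degrees 0…7.
Finally multiplying by (1 + x^4 + x^6), the product of all factors after the first has coefficients 1,1,2,0,1,1,3,1 for degrees 0…7.
[x^7] = 3·1 − 1·3 − 2·1 = -2.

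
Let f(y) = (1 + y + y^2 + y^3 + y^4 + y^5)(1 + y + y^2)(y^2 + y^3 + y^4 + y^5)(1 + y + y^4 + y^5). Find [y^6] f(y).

(1 + y + y^2 + y^3 + y^4 + y^5) has coefficients 1,1,1,1,1,1 for degrees 0…5.
(1 + y + y^2) has coefficients 1,1,1,0,0,0,0 for degrees 0…6.
Multiplying by (y^2 + y^3 + y^4 + y^5) gives running coefficients 0,0,1,2,3,3,2 for degrees 0…6.
Finally multiplying by (1 + y + y^4 + y^5), the product of all factors after the first has coefficients 0,0,1,3,5,6,6 for degrees 0…6.
[y^6] = 1·6 + 1·6 + 1·5 + 1·3 + 1·1 + 1·0 = 21.

21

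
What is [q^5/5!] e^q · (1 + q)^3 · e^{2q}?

3618

The EGF product rule gives c_5 = Σ_{k_1+k_2+k_3=5} C(5; k_1,k_2,k_3) · ∏ g_i(k_i), where e^q gives (1)^k; (1+q)^3 gives the falling factorial (3)_k; e^{2q} gives (2)^k.
g_1(k) for k = 0…5: 1, 1, 1, 1, 1, 1.
g_2(k) for k = 0…5: 1, 3, 6, 6, 0, 0.
g_3(k) for k = 0…5: 1, 2, 4, 8, 16, 32.
First combine the last two factors: h(k) = Σ_j C(k,j)·g_2(j)·g_3(k−j) for k = 0…5: 1, 5, 22, 86, 304, 992.
c_5 = Σ_k C(5,k)·g_1(k)·h(5−k) = 1·1·992 + 5·1·304 + 10·1·86 + 10·1·22 + 5·1·5 + 1·1·1 = 992 + 1520 + 860 + 220 + 25 + 1 = 3618.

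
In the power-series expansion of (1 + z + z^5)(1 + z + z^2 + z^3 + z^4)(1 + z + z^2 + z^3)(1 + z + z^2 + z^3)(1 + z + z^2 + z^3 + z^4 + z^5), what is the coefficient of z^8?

(1 + z + z^5) has coefficients 1,1,0,0,0,1 for degrees 0…5.
(1 + z + z^2 + z^3 + z^4) has coefficients 1,1,1,1,1,0,0,0,0 for degrees 0…8.
Multiplying by (1 + z + z^2 + z^3) gives running coefficients 1,2,3,4,4,3,2,1,0 for degrees 0…8.
Multiplying by (1 + z + z^2 + z^3) gives running coefficients 1,3,6,10,13,14,13,10,6 for degrees 0…8.
Finally multiplying by (1 + z + z^2 + z^3 + z^4 + z^5), the product of all factors after the first has coefficients 1,4,10,20,33,47,59,66,66 for degrees 0…8.
[z^8] = 1·66 + 1·66 + 1·20 = 152.

152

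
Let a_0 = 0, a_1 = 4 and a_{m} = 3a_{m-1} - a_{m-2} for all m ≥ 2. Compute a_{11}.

The ordinary generating function has denominator 1 - 3x + x^2.
Iterating the recurrence: a_0,…,a_{11} = 0, 4, 12, 32, 84, 220, 576, 1508, 3948, 10336, 27060, 70844.

70844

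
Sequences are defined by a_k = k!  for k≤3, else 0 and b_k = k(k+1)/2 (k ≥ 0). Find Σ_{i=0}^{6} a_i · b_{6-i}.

92

The convolution is the x^6 coefficient of A(x)B(x).
Σ = 1·21 + 1·15 + 2·10 + 6·6 + 0·3 + 0·1 + 0·0 = 92.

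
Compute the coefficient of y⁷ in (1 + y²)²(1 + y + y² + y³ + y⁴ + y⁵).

3

(1 + y²)² has coefficients 1,0,2,0,1 for degrees 0…4.
(1 + y + y² + y³ + y⁴ + y⁵) has coefficients 1,1,1,1,1,1,0,0 for degrees 0…7.
[y⁷] = 1·0 + 2·1 + 1·1 = 3.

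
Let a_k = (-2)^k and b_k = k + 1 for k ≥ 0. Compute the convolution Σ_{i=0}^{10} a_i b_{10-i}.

459

This is [x^10] in the product of the two ordinary generating functions.
Σ = 1·11 − 2·10 + 4·9 − 8·8 + 16·7 − 32·6 + 64·5 − 128·4 + 256·3 − 512·2 + 1024·1 = 459.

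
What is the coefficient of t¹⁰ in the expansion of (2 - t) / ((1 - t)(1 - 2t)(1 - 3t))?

436724

Partial fractions give a closed form: a_n = (1/2)·1^n + (-6)·2^n + (15/2)·3^n.
At n = 10: a_10 = 436724.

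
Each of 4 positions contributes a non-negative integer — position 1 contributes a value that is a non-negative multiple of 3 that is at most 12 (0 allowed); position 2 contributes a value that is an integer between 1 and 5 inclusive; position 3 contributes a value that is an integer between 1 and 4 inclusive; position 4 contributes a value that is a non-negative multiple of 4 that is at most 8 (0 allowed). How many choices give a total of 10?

The generating function for the choices is (1 + t^3 + t^6 + t^9 + t^12)·(t + t^2 + t^3 + t^4 + t^5)·(t + t^2 + t^3 + t^4)·(1 + t^4 + t^8); the count is [t^10].
(1 + t^3 + t^6 + t^9 + t^12) has coefficients 1,0,0,1,0,0,1,0,0,1,0 for degrees 0…10.
(t + t^2 + t^3 + t^4 + t^5) has coefficients 0,1,1,1,1,1,0,0,0,0,0 for degrees 0…10.
Multiplying by (t + t^2 + t^3 + t^4) gives running coefficients 0,0,1,2,3,4,4,3,2,1,0 for degrees 0…10.
Finally multiplying by (1 + t^4 + t^8), the product of all factors after the first has coefficients 0,0,1,2,3,4,5,5,5,5,5 for degrees 0…10.
[t^10] = 1·5 + 1·5 + 1·3 + 1·0 = 13.

13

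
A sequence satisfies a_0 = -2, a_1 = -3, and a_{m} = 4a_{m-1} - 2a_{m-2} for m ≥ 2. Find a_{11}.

-475040

The ordinary generating function has denominator 1 - 4z + 2z^2.
Iterating the recurrence: a_0,…,a_{11} = -2, -3, -8, -26, -88, -300, -1024, -3496, -11936, -40752, -139136, -475040.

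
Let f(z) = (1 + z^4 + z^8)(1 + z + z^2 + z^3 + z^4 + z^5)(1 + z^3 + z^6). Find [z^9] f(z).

(1 + z^4 + z^8) has coefficients 1,0,0,0,1,0,0,0,1 for degrees 0…8.
(1 + z + z^2 + z^3 + z^4 + z^5) has coefficients 1,1,1,1,1,1,0,0,0,0 for degrees 0…9.
Finally multiplying by (1 + z^3 + z^6), the product of all factors after the first has coefficients 1,1,1,2,2,2,2,2,2,1 for degrees 0…9.
[z^9] = 1·1 + 1·2 + 1·1 = 4.

4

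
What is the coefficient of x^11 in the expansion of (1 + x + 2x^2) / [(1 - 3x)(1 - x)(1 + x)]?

310006

Partial fractions give a closed form: a_n = (7/4)·3^n + (-1)·1^n + (1/4)·(-1)^n.
At n = 11: a_11 = 310006.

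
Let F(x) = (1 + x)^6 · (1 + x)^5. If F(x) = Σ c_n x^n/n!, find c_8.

The EGF product rule gives c_8 = Σ_{k_1+k_2=8} C(8; k_1,k_2) · ∏ g_i(k_i), where (1+x)^6 gives the falling factorial (6)_k; (1+x)^5 gives the falling factorial (5)_k.
g_1(k) for k = 0…8: 1, 6, 30, 120, 360, 720, 720, 0, 0.
g_2(k) for k = 0…8: 1, 5, 20, 60, 120, 120, 0, 0, 0.
c_8 = Σ_k C(8,k)·g_1(k)·g_2(8−k) = 56·120·120 + 70·360·120 + 56·720·60 + 28·720·20 = 806400 + 3024000 + 2419200 + 403200 = 6652800.

6652800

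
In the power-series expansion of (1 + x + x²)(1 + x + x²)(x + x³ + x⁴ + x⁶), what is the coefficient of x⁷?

(1 + x + x²) has coefficients 1,1,1 for degrees 0…2.
(1 + x + x²) has coefficients 1,1,1,0,0,0,0,0 for degrees 0…7.
Finally multiplying by (x + x³ + x⁴ + x⁶), the product of all factors after the first has coefficients 0,1,1,2,2,2,2,1 for degrees 0…7.
[x⁷] = 1·1 + 1·2 + 1·2 = 5.

5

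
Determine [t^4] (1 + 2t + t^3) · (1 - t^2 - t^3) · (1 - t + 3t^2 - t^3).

-5

(1 + 2t + t^3) has coefficients 1,2,0,1 for degrees 0…3.
(1 - t^2 - t^3) has coefficients 1,0,-1,-1,0 for degrees 0…4.
Finally multiplying by (1 - t + 3t^2 - t^3), the product of all factors after the first has coefficients 1,-1,2,-1,-2 for degrees 0…4.
[t^4] = 1·(-2) + 2·(-1) + 1·(-1) = -5.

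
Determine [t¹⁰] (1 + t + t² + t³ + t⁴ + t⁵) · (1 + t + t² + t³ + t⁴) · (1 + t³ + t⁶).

(1 + t + t² + t³ + t⁴ + t⁵) has coefficients 1,1,1,1,1,1 for degrees 0…5.
(1 + t + t² + t³ + t⁴) has coefficients 1,1,1,1,1,0,0,0,0,0,0 for degrees 0…10.
Finally multiplying by (1 + t³ + t⁶), the product of all factors after the first has coefficients 1,1,1,2,2,1,2,2,1,1,1 for degrees 0…10.
[t¹⁰] = 1·1 + 1·1 + 1·1 + 1·2 + 1·2 + 1·1 = 8.

8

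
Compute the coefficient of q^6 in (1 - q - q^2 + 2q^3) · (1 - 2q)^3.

-16

(1 - q - q^2 + 2q^3) has coefficients 1,-1,-1,2 for degrees 0…3.
(1 - 2q)^3 has coefficients 1,-6,12,-8,0,0,0 for degrees 0…6.
[q^6] = 1·0 − 1·0 − 1·0 + 2·(-8) = -16.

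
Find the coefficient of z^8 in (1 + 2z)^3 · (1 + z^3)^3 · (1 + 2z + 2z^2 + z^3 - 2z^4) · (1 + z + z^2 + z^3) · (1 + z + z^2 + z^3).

1474

(1 + 2z)^3 has coefficients 1,6,12,8 for degrees 0…3.
(1 + z^3)^3 has coefficients 1,0,0,3,0,0,3,0,0 for degrees 0…8.
Multiplying by (1 + 2z + 2z^2 + z^3 - 2z^4) gives running coefficients 1,2,2,4,4,6,6,0,6 for degrees 0…8.
Multiplying by (1 + z + z^2 + z^3) gives running coefficients 1,3,5,9,12,16,20,16,18 for degrees 0…8.
Finally multiplying by (1 + z + z^2 + z^3), the product of all factors after the first has coefficients 1,4,9,18,29,42,57,64,70 for degrees 0…8.
[z^8] = 1·70 + 6·64 + 12·57 + 8·42 = 1474.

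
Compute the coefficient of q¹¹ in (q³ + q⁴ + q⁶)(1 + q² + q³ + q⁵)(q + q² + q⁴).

(q³ + q⁴ + q⁶) has coefficients 0,0,0,1,1,0,1 for degrees 0…6.
(1 + q² + q³ + q⁵) has coefficients 1,0,1,1,0,1,0,0,0,0,0,0 for degrees 0…11.
Finally multiplying by (q + q² + q⁴), the product of all factors after the first has coefficients 0,1,1,1,3,1,2,2,0,1,0,0 for degrees 0…11.
[q¹¹] = 1·0 + 1·2 + 1·1 = 3.

3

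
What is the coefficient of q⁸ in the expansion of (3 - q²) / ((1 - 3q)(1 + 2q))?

11654

The denominator gives the recurrence a_n = a_(n−1) + 6a_(n−2) for n ≥ 3; the numerator fixes a_0 = 3, a_1 = 3, a_2 = 20.
Iterating: 3, 3, 20, 38, 158, 386, 1334, 3650, 11654, so a_8 = 11654.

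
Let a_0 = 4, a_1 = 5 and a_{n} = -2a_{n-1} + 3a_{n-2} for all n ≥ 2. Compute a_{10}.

-14758

The ordinary generating function has denominator 1 + 2y - 3y^2.
Iterating the recurrence: a_0,…,a_{10} = 4, 5, 2, 11, -16, 65, -178, 551, -1636, 4925, -14758.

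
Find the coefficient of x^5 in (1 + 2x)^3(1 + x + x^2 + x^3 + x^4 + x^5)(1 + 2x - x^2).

(1 + 2x)^3 has coefficients 1,6,12,8 for degrees 0…3.
(1 + x + x^2 + x^3 + x^4 + x^5) has coefficients 1,1,1,1,1,1 for degrees 0…5.
Finally multiplying by (1 + 2x - x^2), the product of all factors after the first has coefficients 1,3,2,2,2,2 for degrees 0…5.
[x^5] = 1·2 + 6·2 + 12·2 + 8·2 = 54.

54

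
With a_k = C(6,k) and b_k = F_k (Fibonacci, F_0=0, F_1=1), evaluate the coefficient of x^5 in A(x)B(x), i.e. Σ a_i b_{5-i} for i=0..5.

88

The convolution is the x^5 coefficient of A(x)B(x).
Σ = 1·5 + 6·3 + 15·2 + 20·1 + 15·1 + 6·0 = 88.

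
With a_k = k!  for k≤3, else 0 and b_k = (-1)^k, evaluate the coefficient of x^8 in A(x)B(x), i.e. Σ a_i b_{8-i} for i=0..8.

-4

This is [x^8] in the product of the two ordinary generating functions.
Σ = 1·1 + 1·(-1) + 2·1 + 6·(-1) + 0·1 + 0·(-1) + 0·1 + 0·(-1) + 0·1 = -4.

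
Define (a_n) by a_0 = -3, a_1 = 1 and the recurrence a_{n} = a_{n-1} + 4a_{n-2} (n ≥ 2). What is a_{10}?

The ordinary generating function has denominator 1 - z - 4z^2.
Iterating the recurrence: a_0,…,a_{10} = -3, 1, -11, -7, -51, -79, -283, -599, -1731, -4127, -11051.

-11051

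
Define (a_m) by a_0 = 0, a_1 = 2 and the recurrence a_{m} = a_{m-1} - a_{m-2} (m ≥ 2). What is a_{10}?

-2

The ordinary generating function has denominator 1 - t + t^2.
Iterating the recurrence: a_0,…,a_{10} = 0, 2, 2, 0, -2, -2, 0, 2, 2, 0, -2.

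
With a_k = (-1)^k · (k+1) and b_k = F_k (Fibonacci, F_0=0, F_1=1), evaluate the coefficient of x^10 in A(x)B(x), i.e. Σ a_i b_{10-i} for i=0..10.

The convolution is the t^10 coefficient of A(t)B(t).
Σ = 1·55 − 2·34 + 3·21 − 4·13 + 5·8 − 6·5 + 7·3 − 8·2 + 9·1 − 10·1 + 11·0 = 12.

12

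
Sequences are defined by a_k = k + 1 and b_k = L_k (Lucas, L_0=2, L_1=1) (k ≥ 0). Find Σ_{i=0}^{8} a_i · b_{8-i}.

This is [x^8] in the product of the two ordinary generating functions.
Σ = 1·47 + 2·29 + 3·18 + 4·11 + 5·7 + 6·4 + 7·3 + 8·1 + 9·2 = 309.

309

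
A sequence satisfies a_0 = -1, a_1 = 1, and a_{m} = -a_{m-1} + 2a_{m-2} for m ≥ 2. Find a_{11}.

The ordinary generating function has denominator 1 + t - 2t^2.
Iterating the recurrence: a_0,…,a_{11} = -1, 1, -3, 5, -11, 21, -43, 85, -171, 341, -683, 1365.

1365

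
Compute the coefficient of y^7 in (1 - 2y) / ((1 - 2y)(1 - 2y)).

The denominator gives the recurrence a_n = 4a_(n−1) − 4a_(n−2) for n ≥ 2; the numerator fixes a_0 = 1, a_1 = 2.
Iterating: 1, 2, 4, 8, 16, 32, 64, 128, so a_7 = 128.

128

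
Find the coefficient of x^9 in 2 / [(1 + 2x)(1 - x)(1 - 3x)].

The denominator gives the recurrence a_n = 2a_(n−1) + 5a_(n−2) − 6a_(n−3) for n ≥ 3; the numerator fixes a_0 = 2, a_1 = 4, a_2 = 18.
Iterating: 2, 4, 18, 44, 154, 420, 1346, 3868, 11946, 35156, so a_9 = 35156.

35156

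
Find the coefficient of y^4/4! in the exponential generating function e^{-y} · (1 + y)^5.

-19

The EGF product rule gives c_4 = Σ_{k_1+k_2=4} C(4; k_1,k_2) · ∏ g_i(k_i), where e^{-y} gives (-1)^k; (1+y)^5 gives the falling factorial (5)_k.
g_1(k) for k = 0…4: 1, -1, 1, -1, 1.
g_2(k) for k = 0…4: 1, 5, 20, 60, 120.
c_4 = Σ_k C(4,k)·g_1(k)·g_2(4−k) = 1·1·120 + 4·(-1)·60 + 6·1·20 + 4·(-1)·5 + 1·1·1 = 120 − 240 + 120 − 20 + 1 = -19.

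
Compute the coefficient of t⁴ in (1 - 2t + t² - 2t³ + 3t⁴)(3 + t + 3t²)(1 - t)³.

(1 - 2t + t² - 2t³ + 3t⁴) has coefficients 1,-2,1,-2,3 for degrees 0…4.
(3 + t + 3t²) has coefficients 3,1,3,0,0 for degrees 0…4.
Finally multiplying by (1 - t)³, the product of all factors after the first has coefficients 3,-8,9,-9,8 for degrees 0…4.
[t⁴] = 1·8 − 2·(-9) + 1·9 − 2·(-8) + 3·3 = 60.

60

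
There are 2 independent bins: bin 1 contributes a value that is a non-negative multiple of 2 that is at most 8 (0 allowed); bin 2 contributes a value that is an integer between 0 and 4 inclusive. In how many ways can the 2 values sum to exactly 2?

2

The generating function for the choices is (1 + t^2 + t^4 + t^6 + t^8)·(1 + t + t^2 + t^3 + t^4); the count is [t^2].
(1 + t^2 + t^4 + t^6 + t^8) has coefficients 1,0,1 for degrees 0…2.
(1 + t + t^2 + t^3 + t^4) has coefficients 1,1,1 for degrees 0…2.
[t^2] = 1·1 + 1·1 = 2.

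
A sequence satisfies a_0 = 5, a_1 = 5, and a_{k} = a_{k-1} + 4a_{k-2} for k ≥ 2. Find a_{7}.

2205

The ordinary generating function has denominator 1 - q - 4q^2.
Iterating the recurrence: a_0,…,a_{7} = 5, 5, 25, 45, 145, 325, 905, 2205.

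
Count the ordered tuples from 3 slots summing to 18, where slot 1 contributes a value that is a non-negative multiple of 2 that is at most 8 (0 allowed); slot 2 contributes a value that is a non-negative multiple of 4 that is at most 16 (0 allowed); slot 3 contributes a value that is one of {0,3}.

2

The generating function for the choices is (1 + x^2 + x^4 + x^6 + x^8)·(1 + x^4 + x^8 + x^12 + x^16)·(1 + x^3); the count is [x^18].
(1 + x^2 + x^4 + x^6 + x^8) has coefficients 1,0,1,0,1,0,1,0,1 for degrees 0…8.
(1 + x^4 + x^8 + x^12 + x^16) has coefficients 1,0,0,0,1,0,0,0,1,0,0,0,1,0,0,0,1,0,0 for degrees 0…18.
Finally multiplying by (1 + x^3), the product of all factors after the first has coefficients 1,0,0,1,1,0,0,1,1,0,0,1,1,0,0,1,1,0,0 for degrees 0…18.
[x^18] = 1·0 + 1·1 + 1·0 + 1·1 + 1·0 = 2.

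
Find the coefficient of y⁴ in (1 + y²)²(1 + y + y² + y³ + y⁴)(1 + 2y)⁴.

(1 + y²)² has coefficients 1,0,2,0,1 for degrees 0…4.
(1 + y + y² + y³ + y⁴) has coefficients 1,1,1,1,1 for degrees 0…4.
Finally multiplying by (1 + 2y)⁴, the product of all factors after the first has coefficients 1,9,33,65,81 for degrees 0…4.
[y⁴] = 1·81 + 2·33 + 1·1 = 148.

148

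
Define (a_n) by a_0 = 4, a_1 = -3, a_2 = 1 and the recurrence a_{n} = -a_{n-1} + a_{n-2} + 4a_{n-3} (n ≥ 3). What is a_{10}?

301

The ordinary generating function has denominator 1 + y - y^2 - 4y^3.
Iterating the recurrence: a_0,…,a_{10} = 4, -3, 1, 12, -23, 39, -14, -39, 181, -276, 301.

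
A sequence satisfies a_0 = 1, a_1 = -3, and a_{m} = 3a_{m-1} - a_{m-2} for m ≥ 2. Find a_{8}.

The ordinary generating function has denominator 1 - 3q + q^2.
Iterating the recurrence: a_0,…,a_{8} = 1, -3, -10, -27, -71, -186, -487, -1275, -3338.

-3338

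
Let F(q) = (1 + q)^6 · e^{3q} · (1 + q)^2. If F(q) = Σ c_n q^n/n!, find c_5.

80763

The EGF product rule gives c_5 = Σ_{k_1+k_2+k_3=5} C(5; k_1,k_2,k_3) · ∏ g_i(k_i), where (1+q)^6 gives the falling factorial (6)_k; e^{3q} gives (3)^k; (1+q)^2 gives the falling factorial (2)_k.
g_1(k) for k = 0…5: 1, 6, 30, 120, 360, 720.
g_2(k) for k = 0…5: 1, 3, 9, 27, 81, 243.
g_3(k) for k = 0…5: 1, 2, 2, 0, 0, 0.
First combine the last two factors: h(k) = Σ_j C(k,j)·g_2(j)·g_3(k−j) for k = 0…5: 1, 5, 23, 99, 405, 1593.
c_5 = Σ_k C(5,k)·g_1(k)·h(5−k) = 1·1·1593 + 5·6·405 + 10·30·99 + 10·120·23 + 5·360·5 + 1·720·1 = 1593 + 12150 + 29700 + 27600 + 9000 + 720 = 80763.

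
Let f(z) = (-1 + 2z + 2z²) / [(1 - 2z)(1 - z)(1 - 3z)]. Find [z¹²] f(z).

-273911

Partial fractions give a closed form: a_n = (-2)·2^n + (3/2)·1^n + (-1/2)·3^n.
At n = 12: a_12 = -273911.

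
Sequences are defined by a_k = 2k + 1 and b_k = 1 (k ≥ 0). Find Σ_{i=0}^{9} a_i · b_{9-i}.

The convolution is the x^9 coefficient of A(x)B(x).
Σ = 1·1 + 3·1 + 5·1 + 7·1 + 9·1 + 11·1 + 13·1 + 15·1 + 17·1 + 19·1 = 100.

100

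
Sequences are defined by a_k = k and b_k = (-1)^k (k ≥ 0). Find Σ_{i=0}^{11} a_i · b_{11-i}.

Write out a_i and b_{11-i} for i = 0,…,11 and sum the products.
Σ = 0·(-1) + 1·1 + 2·(-1) + 3·1 + 4·(-1) + 5·1 + 6·(-1) + 7·1 + 8·(-1) + 9·1 + 10·(-1) + 11·1 = 6.

6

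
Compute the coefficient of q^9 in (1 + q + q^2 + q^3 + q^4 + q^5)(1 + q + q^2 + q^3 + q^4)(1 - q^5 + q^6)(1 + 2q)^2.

(1 + q + q^2 + q^3 + q^4 + q^5) has coefficients 1,1,1,1,1,1 for degrees 0…5.
(1 + q + q^2 + q^3 + q^4) has coefficients 1,1,1,1,1,0,0,0,0,0 for degrees 0…9.
Multiplying by (1 - q^5 + q^6) gives running coefficients 1,1,1,1,1,-1,0,0,0,0 for degrees 0…9.
Finally multiplying by (1 + 2q)^2, the product of all factors after the first has coefficients 1,5,9,9,9,7,0,-4,0,0 for degrees 0…9.
[q^9] = 1·0 + 1·0 + 1·(-4) + 1·0 + 1·7 + 1·9 = 12.

12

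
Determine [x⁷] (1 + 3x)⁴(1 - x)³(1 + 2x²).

-27

(1 + 3x)⁴ has coefficients 1,12,54,108,81 for degrees 0…4.
(1 - x)³ has coefficients 1,-3,3,-1,0,0,0,0 for degrees 0…7.
Finally multiplying by (1 + 2x²), the product of all factors after the first has coefficients 1,-3,5,-7,6,-2,0,0 for degrees 0…7.
[x⁷] = 1·0 + 12·0 + 54·(-2) + 108·6 + 81·(-7) = -27.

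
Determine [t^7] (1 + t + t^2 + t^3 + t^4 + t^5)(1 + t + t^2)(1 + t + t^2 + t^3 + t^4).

(1 + t + t^2 + t^3 + t^4 + t^5) has coefficients 1,1,1,1,1,1 for degrees 0…5.
(1 + t + t^2) has coefficients 1,1,1,0,0,0,0,0 for degrees 0…7.
Finally multiplying by (1 + t + t^2 + t^3 + t^4), the product of all factors after the first has coefficients 1,2,3,3,3,2,1,0 for degrees 0…7.
[t^7] = 1·0 + 1·1 + 1·2 + 1·3 + 1·3 + 1·3 = 12.

12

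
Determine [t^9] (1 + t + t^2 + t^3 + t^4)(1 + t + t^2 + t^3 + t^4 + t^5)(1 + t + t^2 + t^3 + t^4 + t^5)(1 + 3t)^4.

5696

(1 + t + t^2 + t^3 + t^4) has coefficients 1,1,1,1,1 for degrees 0…4.
(1 + t + t^2 + t^3 + t^4 + t^5) has coefficients 1,1,1,1,1,1,0,0,0,0 for degrees 0…9.
Multiplying by (1 + t + t^2 + t^3 + t^4 + t^5) gives running coefficients 1,2,3,4,5,6,5,4,3,2 for degrees 0…9.
Finally multiplying by (1 + 3t)^4, the product of all factors after the first has coefficients 1,14,81,256,512,768,1022,1252,1374,1280 for degrees 0…9.
[t^9] = 1·1280 + 1·1374 + 1·1252 + 1·1022 + 1·768 = 5696.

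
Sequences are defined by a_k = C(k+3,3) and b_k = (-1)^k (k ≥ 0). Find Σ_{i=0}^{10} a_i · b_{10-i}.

This is [x^10] in the product of the two ordinary generating functions.
Σ = 1·1 + 4·(-1) + 10·1 + 20·(-1) + 35·1 + 56·(-1) + 84·1 + 120·(-1) + 165·1 + 220·(-1) + 286·1 = 161.

161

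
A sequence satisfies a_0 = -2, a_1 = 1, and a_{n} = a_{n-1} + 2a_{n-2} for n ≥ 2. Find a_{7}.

The ordinary generating function has denominator 1 - q - 2q^2.
Iterating the recurrence: a_0,…,a_{7} = -2, 1, -3, -1, -7, -9, -23, -41.

-41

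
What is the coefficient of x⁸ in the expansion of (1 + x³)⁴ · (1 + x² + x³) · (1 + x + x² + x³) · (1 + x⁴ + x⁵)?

(1 + x³)⁴ has coefficients 1,0,0,4,0,0,6,0,0 for degrees 0…8.
(1 + x² + x³) has coefficients 1,0,1,1,0,0,0,0,0 for degrees 0…8.
Multiplying by (1 + x + x² + x³) gives running coefficients 1,1,2,3,2,2,1,0,0 for degrees 0…8.
Finally multiplying by (1 + x⁴ + x⁵), the product of all factors after the first has coefficients 1,1,2,3,3,4,4,5,5 for degrees 0…8.
[x⁸] = 1·5 + 4·4 + 6·2 = 33.

33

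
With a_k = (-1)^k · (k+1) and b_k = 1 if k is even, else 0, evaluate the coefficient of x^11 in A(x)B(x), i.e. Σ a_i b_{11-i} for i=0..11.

This is [x^11] in the product of the two ordinary generating functions.
Σ = 1·0 − 2·1 + 3·0 − 4·1 + 5·0 − 6·1 + 7·0 − 8·1 + 9·0 − 10·1 + 11·0 − 12·1 = -42.

-42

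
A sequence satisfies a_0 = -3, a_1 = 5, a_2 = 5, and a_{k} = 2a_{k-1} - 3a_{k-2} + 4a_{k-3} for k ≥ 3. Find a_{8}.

-213

The ordinary generating function has denominator 1 - 2t + 3t^2 - 4t^3.
Iterating the recurrence: a_0,…,a_{8} = -3, 5, 5, -17, -29, 13, 45, -65, -213.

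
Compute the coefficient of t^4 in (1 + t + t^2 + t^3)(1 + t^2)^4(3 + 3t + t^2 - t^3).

(1 + t + t^2 + t^3) has coefficients 1,1,1,1 for degrees 0…3.
(1 + t^2)^4 has coefficients 1,0,4,0,6 for degrees 0…4.
Finally multiplying by (3 + 3t + t^2 - t^3), the product of all factors after the first has coefficients 3,3,13,11,22 for degrees 0…4.
[t^4] = 1·22 + 1·11 + 1·13 + 1·3 = 49.

49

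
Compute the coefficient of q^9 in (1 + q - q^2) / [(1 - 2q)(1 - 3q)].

The denominator gives the recurrence a_n = 5a_(n−1) − 6a_(n−2) for n ≥ 3; the numerator fixes a_0 = 1, a_1 = 6, a_2 = 23.
Iterating: 1, 6, 23, 79, 257, 811, 2513, 7699, 23417, 70891, so a_9 = 70891.

70891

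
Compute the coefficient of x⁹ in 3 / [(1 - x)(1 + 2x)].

Partial fractions give a closed form: a_n = (1)·1^n + (2)·(-2)^n.
At n = 9: a_9 = -1023.

-1023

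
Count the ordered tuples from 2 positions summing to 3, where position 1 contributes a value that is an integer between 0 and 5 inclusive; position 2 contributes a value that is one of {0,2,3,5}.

3

The generating function for the choices is (1 + y + y^2 + y^3 + y^4 + y^5)·(1 + y^2 + y^3 + y^5); the count is [y^3].
(1 + y + y^2 + y^3 + y^4 + y^5) has coefficients 1,1,1,1 for degrees 0…3.
(1 + y^2 + y^3 + y^5) has coefficients 1,0,1,1 for degrees 0…3.
[y^3] = 1·1 + 1·1 + 1·0 + 1·1 = 3.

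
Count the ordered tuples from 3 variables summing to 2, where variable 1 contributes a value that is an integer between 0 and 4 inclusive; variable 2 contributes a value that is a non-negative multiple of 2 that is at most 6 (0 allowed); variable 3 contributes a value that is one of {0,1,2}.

4

The generating function for the choices is (1 + t + t^2 + t^3 + t^4)·(1 + t^2 + t^4 + t^6)·(1 + t + t^2); the count is [t^2].
(1 + t + t^2 + t^3 + t^4) has coefficients 1,1,1 for degrees 0…2.
(1 + t^2 + t^4 + t^6) has coefficients 1,0,1 for degrees 0…2.
Finally multiplying by (1 + t + t^2), the product of all factors after the first has coefficients 1,1,2 for degrees 0…2.
[t^2] = 1·2 + 1·1 + 1·1 = 4.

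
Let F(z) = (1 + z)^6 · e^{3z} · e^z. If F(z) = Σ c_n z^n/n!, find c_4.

6952

The EGF product rule gives c_4 = Σ_{k_1+k_2+k_3=4} C(4; k_1,k_2,k_3) · ∏ g_i(k_i), where (1+z)^6 gives the falling factorial (6)_k; e^{3z} gives (3)^k; e^z gives (1)^k.
g_1(k) for k = 0…4: 1, 6, 30, 120, 360.
g_2(k) for k = 0…4: 1, 3, 9, 27, 81.
g_3(k) for k = 0…4: 1, 1, 1, 1, 1.
First combine the last two factors: h(k) = Σ_j C(k,j)·g_2(j)·g_3(k−j) for k = 0…4: 1, 4, 16, 64, 256.
c_4 = Σ_k C(4,k)·g_1(k)·h(4−k) = 1·1·256 + 4·6·64 + 6·30·16 + 4·120·4 + 1·360·1 = 256 + 1536 + 2880 + 1920 + 360 = 6952.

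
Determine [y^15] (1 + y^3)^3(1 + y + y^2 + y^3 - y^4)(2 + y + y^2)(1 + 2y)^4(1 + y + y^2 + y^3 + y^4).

(1 + y^3)^3 has coefficients 1,0,0,3,0,0,3,0,0,1 for degrees 0…9.
(1 + y + y^2 + y^3 - y^4) has coefficients 1,1,1,1,-1,0,0,0,0,0,0,0,0,0,0,0 for degrees 0…15.
Multiplying by (2 + y + y^2) gives running coefficients 2,3,4,4,0,0,-1,0,0,0,0,0,0,0,0,0 for degrees 0…15.
Multiplying by (1 + 2y)^4 gives running coefficients 2,19,76,172,256,272,191,56,-24,-32,-16,0,0,0,0,0 for degrees 0…15.
Finally multiplying by (1 + y + y^2 + y^3 + y^4), the product of all factors after the first has coefficients 2,21,97,269,525,795,967,947,751,463,175,-16,-72,-48,-16,0 for degrees 0…15.
[y^15] = 1·0 + 3·(-72) + 3·463 + 1·967 = 2140.

2140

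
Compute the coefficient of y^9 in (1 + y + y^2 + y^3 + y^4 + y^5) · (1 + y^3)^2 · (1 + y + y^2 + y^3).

(1 + y + y^2 + y^3 + y^4 + y^5) has coefficients 1,1,1,1,1,1 for degrees 0…5.
(1 + y^3)^2 has coefficients 1,0,0,2,0,0,1,0,0,0 for degrees 0…9.
Finally multiplying by (1 + y + y^2 + y^3), the product of all factors after the first has coefficients 1,1,1,3,2,2,3,1,1,1 for degrees 0…9.
[y^9] = 1·1 + 1·1 + 1·1 + 1·3 + 1·2 + 1·2 = 10.

10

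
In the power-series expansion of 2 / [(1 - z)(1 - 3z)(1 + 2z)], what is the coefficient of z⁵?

The denominator gives the recurrence a_n = 2a_(n−1) + 5a_(n−2) − 6a_(n−3) for n ≥ 3; the numerator fixes a_0 = 2, a_1 = 4, a_2 = 18.
Iterating: 2, 4, 18, 44, 154, 420, so a_5 = 420.

420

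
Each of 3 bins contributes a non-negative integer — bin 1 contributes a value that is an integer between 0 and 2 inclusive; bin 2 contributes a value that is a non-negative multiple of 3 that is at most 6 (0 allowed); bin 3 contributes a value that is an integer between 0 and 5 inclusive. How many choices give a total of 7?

6

The generating function for the choices is (1 + z + z²)·(1 + z³ + z⁶)·(1 + z + z² + z³ + z⁴ + z⁵); the count is [z⁷].
(1 + z + z²) has coefficients 1,1,1 for degrees 0…2.
(1 + z³ + z⁶) has coefficients 1,0,0,1,0,0,1,0 for degrees 0…7.
Finally multiplying by (1 + z + z² + z³ + z⁴ + z⁵), the product of all factors after the first has coefficients 1,1,1,2,2,2,2,2 for degrees 0…7.
[z⁷] = 1·2 + 1·2 + 1·2 = 6.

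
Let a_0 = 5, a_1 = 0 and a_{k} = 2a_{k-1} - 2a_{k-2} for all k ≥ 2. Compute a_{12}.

-320

The ordinary generating function has denominator 1 - 2t + 2t^2.
Iterating the recurrence: a_0,…,a_{12} = 5, 0, -10, -20, -20, 0, 40, 80, 80, 0, -160, -320, -320.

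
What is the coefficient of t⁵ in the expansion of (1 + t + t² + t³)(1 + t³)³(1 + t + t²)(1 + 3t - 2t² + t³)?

25

(1 + t + t² + t³) has coefficients 1,1,1,1 for degrees 0…3.
(1 + t³)³ has coefficients 1,0,0,3,0,0 for degrees 0…5.
Multiplying by (1 + t + t²) gives running coefficients 1,1,1,3,3,3 for degrees 0…5.
Finally multiplying by (1 + 3t - 2t² + t³), the product of all factors after the first has coefficients 1,4,2,5,11,7 for degrees 0…5.
[t⁵] = 1·7 + 1·11 + 1·5 + 1·2 = 25.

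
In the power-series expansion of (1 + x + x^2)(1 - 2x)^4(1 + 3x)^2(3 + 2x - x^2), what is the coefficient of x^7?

-48

(1 + x + x^2) has coefficients 1,1,1 for degrees 0…2.
(1 - 2x)^4 has coefficients 1,-8,24,-32,16,0,0,0 for degrees 0…7.
Multiplying by (1 + 3x)^2 gives running coefficients 1,-2,-15,40,40,-192,144,0 for degrees 0…7.
Finally multiplying by (3 + 2x - x^2), the product of all factors after the first has coefficients 3,-4,-50,92,215,-536,8,480 for degrees 0…7.
[x^7] = 1·480 + 1·8 + 1·(-536) = -48.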